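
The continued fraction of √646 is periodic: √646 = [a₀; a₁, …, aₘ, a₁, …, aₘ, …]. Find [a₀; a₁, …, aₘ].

[25; 2, 2, 2, 50]

a₀ = ⌊√646⌋ = 25.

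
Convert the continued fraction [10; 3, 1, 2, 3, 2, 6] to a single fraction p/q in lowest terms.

Fold from the inside: start with 6/1.
  2 + 1/6 = 13/6
  3 + 6/13 = 45/13
  2 + 13/45 = 103/45
  1 + 45/103 = 148/103
  3 + 103/148 = 547/148
  10 + 148/547 = 5618/547

5618/547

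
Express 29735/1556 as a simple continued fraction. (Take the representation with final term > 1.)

[19; 9, 10, 17]

29735 = 19·1556 + 171
1556 = 9·171 + 17
171 = 10·17 + 1
17 = 17·1 + 0  (stop)
So 29735/1556 = [19; 9, 10, 17].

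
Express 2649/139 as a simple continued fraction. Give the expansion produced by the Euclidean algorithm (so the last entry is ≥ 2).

[19; 17, 2, 1, 2]

2649 = 19*139 + 8
139 = 17*8 + 3
8 = 2*3 + 2
3 = 1*2 + 1
2 = 2*1 + 0  (stop)
So 2649/139 = [19; 17, 2, 1, 2].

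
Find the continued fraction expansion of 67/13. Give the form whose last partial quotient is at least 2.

67 = 5·13 + 2
13 = 6·2 + 1
2 = 2·1 + 0  (stop)
So 67/13 = [5; 6, 2].

[5; 6, 2]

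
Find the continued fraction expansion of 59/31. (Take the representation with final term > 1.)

[1; 1, 9, 3]

59 = 1×31 + 28
31 = 1×28 + 3
28 = 9×3 + 1
3 = 3×1 + 0  (stop)
So 59/31 = [1; 1, 9, 3].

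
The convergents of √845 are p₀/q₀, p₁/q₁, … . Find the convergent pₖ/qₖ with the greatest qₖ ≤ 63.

√845 = [29; 14, 1, 1, 14, 58, …] (period length 5).
Convergents:
  p_0/q_0 = 29/1
  p_1/q_1 = 407/14
  p_2/q_2 = 436/15
  p_3/q_3 = 843/29
  p_4/q_4 = 12238/421
q_3 = 29 ≤ 63 < 421 = q_4, so the answer is 843/29.

843/29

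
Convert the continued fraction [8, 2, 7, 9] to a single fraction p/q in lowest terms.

1160/137

Fold from the inside: start with 9/1.
  7 + 1/9 = 64/9
  2 + 9/64 = 137/64
  8 + 64/137 = 1160/137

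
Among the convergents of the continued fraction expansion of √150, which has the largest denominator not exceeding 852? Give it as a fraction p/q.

4801/392

√150 = [12; 4, 24, …] (period length 2).
Convergents:
  p_0/q_0 = 12/1
  p_1/q_1 = 49/4
  p_2/q_2 = 1188/97
  p_3/q_3 = 4801/392
  p_4/q_4 = 116412/9505
q_3 = 392 ≤ 852 < 9505 = q_4, so the answer is 4801/392.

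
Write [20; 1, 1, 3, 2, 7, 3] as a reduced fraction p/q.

Fold from the inside: start with 3/1.
  7 + 1/3 = 22/3
  2 + 3/22 = 47/22
  3 + 22/47 = 163/47
  1 + 47/163 = 210/163
  1 + 163/210 = 373/210
  20 + 210/373 = 7670/373

7670/373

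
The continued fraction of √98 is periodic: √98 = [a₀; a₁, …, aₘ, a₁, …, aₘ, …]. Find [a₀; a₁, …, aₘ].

[9; 1, 8, 1, 18]

a₀ = ⌊√98⌋ = 9.
With m₀=0, d₀=1 and mₖ₊₁ = dₖaₖ − mₖ, dₖ₊₁ = (n − mₖ₊₁²)/dₖ, aₖ₊₁ = ⌊(a₀+mₖ₊₁)/dₖ₊₁⌋:
  k=1: m=9, d=17, a=1
  k=2: m=8, d=2, a=8
  k=3: m=8, d=17, a=1
  k=4: m=9, d=1, a=18
d=1 and a=2a₀=18 at k=4, so the next step gives (m, d) = (9, 17) again — its k=1 value — and the period has length 4.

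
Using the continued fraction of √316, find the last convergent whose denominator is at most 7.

71/4

√316 = [17; 1, 3, 2, 8, 2, 3, 1, 34, …] (period length 8).
Convergents:
  p_0/q_0 = 17/1
  p_1/q_1 = 18/1
  p_2/q_2 = 71/4
  p_3/q_3 = 160/9
q_2 = 4 ≤ 7 < 9 = q_3, so the answer is 71/4.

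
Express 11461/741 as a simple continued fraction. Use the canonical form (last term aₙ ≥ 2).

11461 = 15×741 + 346
741 = 2×346 + 49
346 = 7×49 + 3
49 = 16×3 + 1
3 = 3×1 + 0  (stop)
So 11461/741 = [15; 2, 7, 16, 3].

[15; 2, 7, 16, 3]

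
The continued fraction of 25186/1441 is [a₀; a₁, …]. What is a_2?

25186 = 17·1441 + 689   →  a_0 = 17
1441 = 2·689 + 63   →  a_1 = 2
689 = 10·63 + 59   →  a_2 = 10

10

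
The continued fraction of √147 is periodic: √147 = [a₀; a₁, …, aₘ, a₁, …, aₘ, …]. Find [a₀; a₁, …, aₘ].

[12; 8, 24]

a₀ = ⌊√147⌋ = 12.
With m₀=0, d₀=1 and mₖ₊₁ = dₖaₖ − mₖ, dₖ₊₁ = (n − mₖ₊₁²)/dₖ, aₖ₊₁ = ⌊(a₀+mₖ₊₁)/dₖ₊₁⌋:
  k=1: m=12, d=3, a=8
  k=2: m=12, d=1, a=24
d=1 and a=2a₀=24 at k=2, so the next step gives (m, d) = (12, 3) again — its k=1 value — and the period has length 2.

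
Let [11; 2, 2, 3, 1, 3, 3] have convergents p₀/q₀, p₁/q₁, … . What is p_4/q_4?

251/22

Using pₖ = aₖpₖ₋₁ + pₖ₋₂, qₖ = aₖqₖ₋₁ + qₖ₋₂ (with p₋₁=1, p₋₂=0, q₋₁=0, q₋₂=1):
  k=0: a=11, p=11, q=1
  k=1: a=2, p=23, q=2
  k=2: a=2, p=57, q=5
  k=3: a=3, p=194, q=17
  k=4: a=1, p=251, q=22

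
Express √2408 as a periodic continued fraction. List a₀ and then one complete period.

[49; 14, 98]

a₀ = ⌊√2408⌋ = 49.
With m₀=0, d₀=1 and mₖ₊₁ = dₖaₖ − mₖ, dₖ₊₁ = (n − mₖ₊₁²)/dₖ, aₖ₊₁ = ⌊(a₀+mₖ₊₁)/dₖ₊₁⌋:
  k=1: m=49, d=7, a=14
  k=2: m=49, d=1, a=98
d=1 and a=2a₀=98 at k=2, so the next step gives (m, d) = (49, 7) again — its k=1 value — and the period has length 2.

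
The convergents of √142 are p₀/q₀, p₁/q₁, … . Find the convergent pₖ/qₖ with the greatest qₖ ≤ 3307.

√142 = [11; 1, 10, 1, 22, …] (period length 4).
Convergents:
  p_0/q_0 = 11/1
  p_1/q_1 = 12/1
  p_2/q_2 = 131/11
  p_3/q_3 = 143/12
  p_4/q_4 = 3277/275
  p_5/q_5 = 3420/287
  p_6/q_6 = 37477/3145
  p_7/q_7 = 40897/3432
q_6 = 3145 ≤ 3307 < 3432 = q_7, so the answer is 37477/3145.

37477/3145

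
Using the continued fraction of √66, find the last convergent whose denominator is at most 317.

√66 = [8; 8, 16, …] (period length 2).
Convergents:
  p_0/q_0 = 8/1
  p_1/q_1 = 65/8
  p_2/q_2 = 1048/129
  p_3/q_3 = 8449/1040
q_2 = 129 ≤ 317 < 1040 = q_3, so the answer is 1048/129.

1048/129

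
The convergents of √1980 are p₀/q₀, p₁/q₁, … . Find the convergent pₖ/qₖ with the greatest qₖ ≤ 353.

√1980 = [44; 2, 88, …] (period length 2).
Convergents:
  p_0/q_0 = 44/1
  p_1/q_1 = 89/2
  p_2/q_2 = 7876/177
  p_3/q_3 = 15841/356
q_2 = 177 ≤ 353 < 356 = q_3, so the answer is 7876/177.

7876/177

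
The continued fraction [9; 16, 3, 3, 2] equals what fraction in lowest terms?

Fold from the inside: start with 2/1.
  3 + 1/2 = 7/2
  3 + 2/7 = 23/7
  16 + 7/23 = 375/23
  9 + 23/375 = 3398/375

3398/375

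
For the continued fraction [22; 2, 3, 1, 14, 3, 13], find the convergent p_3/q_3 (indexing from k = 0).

202/9

Using pₖ = aₖpₖ₋₁ + pₖ₋₂, qₖ = aₖqₖ₋₁ + qₖ₋₂ (with p₋₁=1, p₋₂=0, q₋₁=0, q₋₂=1):
  k=0: a=22, p=22, q=1
  k=1: a=2, p=45, q=2
  k=2: a=3, p=157, q=7
  k=3: a=1, p=202, q=9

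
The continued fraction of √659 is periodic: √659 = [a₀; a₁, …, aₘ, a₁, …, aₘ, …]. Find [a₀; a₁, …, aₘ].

[25; 1, 2, 25, 2, 1, 50]

a₀ = ⌊√659⌋ = 25.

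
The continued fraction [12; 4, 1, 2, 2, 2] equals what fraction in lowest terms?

Fold from the inside: start with 2/1.
  2 + 1/2 = 5/2
  2 + 2/5 = 12/5
  1 + 5/12 = 17/12
  4 + 12/17 = 80/17
  12 + 17/80 = 977/80

977/80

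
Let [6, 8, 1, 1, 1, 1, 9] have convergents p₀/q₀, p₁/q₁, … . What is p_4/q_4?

Using pₖ = aₖpₖ₋₁ + pₖ₋₂, qₖ = aₖqₖ₋₁ + qₖ₋₂ (with p₋₁=1, p₋₂=0, q₋₁=0, q₋₂=1):
  k=0: a=6, p=6, q=1
  k=1: a=8, p=49, q=8
  k=2: a=1, p=55, q=9
  k=3: a=1, p=104, q=17
  k=4: a=1, p=159, q=26

159/26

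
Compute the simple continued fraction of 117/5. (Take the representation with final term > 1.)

117 = 23×5 + 2
5 = 2×2 + 1
2 = 2×1 + 0  (stop)
So 117/5 = [23; 2, 2].

[23; 2, 2]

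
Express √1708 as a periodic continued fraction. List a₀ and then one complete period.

a₀ = ⌊√1708⌋ = 41.
With m₀=0, d₀=1 and mₖ₊₁ = dₖaₖ − mₖ, dₖ₊₁ = (n − mₖ₊₁²)/dₖ, aₖ₊₁ = ⌊(a₀+mₖ₊₁)/dₖ₊₁⌋:
  k=1: m=41, d=27, a=3
  k=2: m=40, d=4, a=20
  k=3: m=40, d=27, a=3
  k=4: m=41, d=1, a=82
d=1 and a=2a₀=82 at k=4, so the next step gives (m, d) = (41, 27) again — its k=1 value — and the period has length 4.

[41; 3, 20, 3, 82]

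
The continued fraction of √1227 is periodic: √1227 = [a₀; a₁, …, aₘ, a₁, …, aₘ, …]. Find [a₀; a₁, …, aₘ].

[35; 35, 70]

a₀ = ⌊√1227⌋ = 35.
With m₀=0, d₀=1 and mₖ₊₁ = dₖaₖ − mₖ, dₖ₊₁ = (n − mₖ₊₁²)/dₖ, aₖ₊₁ = ⌊(a₀+mₖ₊₁)/dₖ₊₁⌋:
  k=1: m=35, d=2, a=35
  k=2: m=35, d=1, a=70
d=1 and a=2a₀=70 at k=2, so the next step gives (m, d) = (35, 2) again — its k=1 value — and the period has length 2.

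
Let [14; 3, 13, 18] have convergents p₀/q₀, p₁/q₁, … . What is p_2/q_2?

573/40

Using pₖ = aₖpₖ₋₁ + pₖ₋₂, qₖ = aₖqₖ₋₁ + qₖ₋₂ (with p₋₁=1, p₋₂=0, q₋₁=0, q₋₂=1):
  k=0: a=14, p=14, q=1
  k=1: a=3, p=43, q=3
  k=2: a=13, p=573, q=40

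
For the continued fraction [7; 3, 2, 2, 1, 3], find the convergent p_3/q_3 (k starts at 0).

Using pₖ = aₖpₖ₋₁ + pₖ₋₂, qₖ = aₖqₖ₋₁ + qₖ₋₂ (with p₋₁=1, p₋₂=0, q₋₁=0, q₋₂=1):
  k=0: a=7, p=7, q=1
  k=1: a=3, p=22, q=3
  k=2: a=2, p=51, q=7
  k=3: a=2, p=124, q=17

124/17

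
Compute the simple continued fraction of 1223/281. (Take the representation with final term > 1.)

1223 = 4·281 + 99
281 = 2·99 + 83
99 = 1·83 + 16
83 = 5·16 + 3
16 = 5·3 + 1
3 = 3·1 + 0  (stop)
So 1223/281 = [4; 2, 1, 5, 5, 3].

[4; 2, 1, 5, 5, 3]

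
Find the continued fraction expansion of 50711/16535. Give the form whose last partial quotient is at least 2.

50711 = 3·16535 + 1106
16535 = 14·1106 + 1051
1106 = 1·1051 + 55
1051 = 19·55 + 6
55 = 9·6 + 1
6 = 6·1 + 0  (stop)
So 50711/16535 = [3; 14, 1, 19, 9, 6].

[3; 14, 1, 19, 9, 6]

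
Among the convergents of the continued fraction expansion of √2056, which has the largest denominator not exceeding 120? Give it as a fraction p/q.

√2056 = [45; 2, 1, 10, 1, 2, 90, …] (period length 6).
Convergents:
  p_0/q_0 = 45/1
  p_1/q_1 = 91/2
  p_2/q_2 = 136/3
  p_3/q_3 = 1451/32
  p_4/q_4 = 1587/35
  p_5/q_5 = 4625/102
  p_6/q_6 = 417837/9215
q_5 = 102 ≤ 120 < 9215 = q_6, so the answer is 4625/102.

4625/102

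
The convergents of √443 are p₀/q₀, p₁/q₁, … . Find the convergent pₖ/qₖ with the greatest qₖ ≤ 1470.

√443 = [21; 21, 42, …] (period length 2).
Convergents:
  p_0/q_0 = 21/1
  p_1/q_1 = 442/21
  p_2/q_2 = 18585/883
  p_3/q_3 = 390727/18564
q_2 = 883 ≤ 1470 < 18564 = q_3, so the answer is 18585/883.

18585/883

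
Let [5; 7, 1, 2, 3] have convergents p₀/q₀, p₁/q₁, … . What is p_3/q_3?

Using pₖ = aₖpₖ₋₁ + pₖ₋₂, qₖ = aₖqₖ₋₁ + qₖ₋₂ (with p₋₁=1, p₋₂=0, q₋₁=0, q₋₂=1):
  k=0: a=5, p=5, q=1
  k=1: a=7, p=36, q=7
  k=2: a=1, p=41, q=8
  k=3: a=2, p=118, q=23

118/23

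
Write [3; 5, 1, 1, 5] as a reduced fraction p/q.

194/61

Using pₖ = aₖpₖ₋₁ + pₖ₋₂ and qₖ = aₖqₖ₋₁ + qₖ₋₂:
  k=0: a=3, p=3, q=1
  k=1: a=5, p=16, q=5
  k=2: a=1, p=19, q=6
  k=3: a=1, p=35, q=11
  k=4: a=5, p=194, q=61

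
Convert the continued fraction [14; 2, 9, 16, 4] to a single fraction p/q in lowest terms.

17991/1243

Using pₖ = aₖpₖ₋₁ + pₖ₋₂ and qₖ = aₖqₖ₋₁ + qₖ₋₂:
  k=0: a=14, p=14, q=1
  k=1: a=2, p=29, q=2
  k=2: a=9, p=275, q=19
  k=3: a=16, p=4429, q=306
  k=4: a=4, p=17991, q=1243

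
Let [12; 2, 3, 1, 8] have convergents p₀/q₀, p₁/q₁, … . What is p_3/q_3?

112/9

Using pₖ = aₖpₖ₋₁ + pₖ₋₂, qₖ = aₖqₖ₋₁ + qₖ₋₂ (with p₋₁=1, p₋₂=0, q₋₁=0, q₋₂=1):
  k=0: a=12, p=12, q=1
  k=1: a=2, p=25, q=2
  k=2: a=3, p=87, q=7
  k=3: a=1, p=112, q=9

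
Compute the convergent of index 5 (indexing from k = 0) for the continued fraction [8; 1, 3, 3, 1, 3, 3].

Using pₖ = aₖpₖ₋₁ + pₖ₋₂, qₖ = aₖqₖ₋₁ + qₖ₋₂ (with p₋₁=1, p₋₂=0, q₋₁=0, q₋₂=1):
  k=0: a=8, p=8, q=1
  k=1: a=1, p=9, q=1
  k=2: a=3, p=35, q=4
  k=3: a=3, p=114, q=13
  k=4: a=1, p=149, q=17
  k=5: a=3, p=561, q=64

561/64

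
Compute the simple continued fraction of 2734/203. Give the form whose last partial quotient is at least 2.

2734 = 13*203 + 95
203 = 2*95 + 13
95 = 7*13 + 4
13 = 3*4 + 1
4 = 4*1 + 0  (stop)
So 2734/203 = [13; 2, 7, 3, 4].

[13; 2, 7, 3, 4]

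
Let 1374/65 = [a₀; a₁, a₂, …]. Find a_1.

1374 = 21·65 + 9   →  a_0 = 21
65 = 7·9 + 2   →  a_1 = 7

7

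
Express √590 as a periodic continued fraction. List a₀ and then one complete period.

[24; 3, 2, 4, 2, 3, 48]

a₀ = ⌊√590⌋ = 24.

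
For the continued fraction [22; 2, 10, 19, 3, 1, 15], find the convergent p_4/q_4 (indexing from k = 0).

Using pₖ = aₖpₖ₋₁ + pₖ₋₂, qₖ = aₖqₖ₋₁ + qₖ₋₂ (with p₋₁=1, p₋₂=0, q₋₁=0, q₋₂=1):
  k=0: a=22, p=22, q=1
  k=1: a=2, p=45, q=2
  k=2: a=10, p=472, q=21
  k=3: a=19, p=9013, q=401
  k=4: a=3, p=27511, q=1224

27511/1224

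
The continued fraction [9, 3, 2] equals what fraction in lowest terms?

Fold from the inside: start with 2/1.
  3 + 1/2 = 7/2
  9 + 2/7 = 65/7

65/7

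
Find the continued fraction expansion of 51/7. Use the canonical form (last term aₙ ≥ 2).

51 = 7*7 + 2
7 = 3*2 + 1
2 = 2*1 + 0  (stop)
So 51/7 = [7; 3, 2].

[7; 3, 2]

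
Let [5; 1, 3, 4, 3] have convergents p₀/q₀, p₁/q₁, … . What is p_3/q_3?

Using pₖ = aₖpₖ₋₁ + pₖ₋₂, qₖ = aₖqₖ₋₁ + qₖ₋₂ (with p₋₁=1, p₋₂=0, q₋₁=0, q₋₂=1):
  k=0: a=5, p=5, q=1
  k=1: a=1, p=6, q=1
  k=2: a=3, p=23, q=4
  k=3: a=4, p=98, q=17

98/17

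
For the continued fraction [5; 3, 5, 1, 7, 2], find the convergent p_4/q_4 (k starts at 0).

Using pₖ = aₖpₖ₋₁ + pₖ₋₂, qₖ = aₖqₖ₋₁ + qₖ₋₂ (with p₋₁=1, p₋₂=0, q₋₁=0, q₋₂=1):
  k=0: a=5, p=5, q=1
  k=1: a=3, p=16, q=3
  k=2: a=5, p=85, q=16
  k=3: a=1, p=101, q=19
  k=4: a=7, p=792, q=149

792/149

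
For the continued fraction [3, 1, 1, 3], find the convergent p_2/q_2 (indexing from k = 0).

Using pₖ = aₖpₖ₋₁ + pₖ₋₂, qₖ = aₖqₖ₋₁ + qₖ₋₂ (with p₋₁=1, p₋₂=0, q₋₁=0, q₋₂=1):
  k=0: a=3, p=3, q=1
  k=1: a=1, p=4, q=1
  k=2: a=1, p=7, q=2

7/2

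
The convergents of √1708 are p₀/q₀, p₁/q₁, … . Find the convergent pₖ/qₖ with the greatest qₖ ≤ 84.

√1708 = [41; 3, 20, 3, 82, …] (period length 4).
Convergents:
  p_0/q_0 = 41/1
  p_1/q_1 = 124/3
  p_2/q_2 = 2521/61
  p_3/q_3 = 7687/186
q_2 = 61 ≤ 84 < 186 = q_3, so the answer is 2521/61.

2521/61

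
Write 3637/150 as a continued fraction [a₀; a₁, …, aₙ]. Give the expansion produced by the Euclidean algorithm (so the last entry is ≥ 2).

3637 = 24×150 + 37
150 = 4×37 + 2
37 = 18×2 + 1
2 = 2×1 + 0  (stop)
So 3637/150 = [24; 4, 18, 2].

[24; 4, 18, 2]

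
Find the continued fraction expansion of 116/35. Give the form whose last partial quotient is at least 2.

[3; 3, 5, 2]

116 = 3·35 + 11
35 = 3·11 + 2
11 = 5·2 + 1
2 = 2·1 + 0  (stop)
So 116/35 = [3; 3, 5, 2].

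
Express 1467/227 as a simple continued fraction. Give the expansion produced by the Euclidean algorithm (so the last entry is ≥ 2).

[6; 2, 6, 5, 1, 2]

1467 = 6*227 + 105
227 = 2*105 + 17
105 = 6*17 + 3
17 = 5*3 + 2
3 = 1*2 + 1
2 = 2*1 + 0  (stop)
So 1467/227 = [6; 2, 6, 5, 1, 2].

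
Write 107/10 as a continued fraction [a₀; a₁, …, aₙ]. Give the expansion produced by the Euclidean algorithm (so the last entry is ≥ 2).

107 = 10·10 + 7
10 = 1·7 + 3
7 = 2·3 + 1
3 = 3·1 + 0  (stop)
So 107/10 = [10; 1, 2, 3].

[10; 1, 2, 3]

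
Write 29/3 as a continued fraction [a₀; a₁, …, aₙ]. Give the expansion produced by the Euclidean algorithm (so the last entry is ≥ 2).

29 = 9×3 + 2
3 = 1×2 + 1
2 = 2×1 + 0  (stop)
So 29/3 = [9; 1, 2].

[9; 1, 2]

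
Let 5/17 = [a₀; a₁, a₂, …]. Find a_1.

5 = 0·17 + 5   →  a_0 = 0
17 = 3·5 + 2   →  a_1 = 3

3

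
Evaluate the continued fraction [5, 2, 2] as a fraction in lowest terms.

27/5

Using pₖ = aₖpₖ₋₁ + pₖ₋₂ and qₖ = aₖqₖ₋₁ + qₖ₋₂:
  k=0: a=5, p=5, q=1
  k=1: a=2, p=11, q=2
  k=2: a=2, p=27, q=5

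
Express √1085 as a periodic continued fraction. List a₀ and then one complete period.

[32; 1, 15, 2, 15, 1, 64]

a₀ = ⌊√1085⌋ = 32.
With m₀=0, d₀=1 and mₖ₊₁ = dₖaₖ − mₖ, dₖ₊₁ = (n − mₖ₊₁²)/dₖ, aₖ₊₁ = ⌊(a₀+mₖ₊₁)/dₖ₊₁⌋:
  k=1: m=32, d=61, a=1
  k=2: m=29, d=4, a=15
  k=3: m=31, d=31, a=2
  k=4: m=31, d=4, a=15
  k=5: m=29, d=61, a=1
  k=6: m=32, d=1, a=64
d=1 and a=2a₀=64 at k=6, so the next step gives (m, d) = (32, 61) again — its k=1 value — and the period has length 6.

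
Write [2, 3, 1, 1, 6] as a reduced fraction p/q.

105/46

Fold from the inside: start with 6/1.
  1 + 1/6 = 7/6
  1 + 6/7 = 13/7
  3 + 7/13 = 46/13
  2 + 13/46 = 105/46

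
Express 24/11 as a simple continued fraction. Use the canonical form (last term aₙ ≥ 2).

[2; 5, 2]

24 = 2·11 + 2
11 = 5·2 + 1
2 = 2·1 + 0  (stop)
So 24/11 = [2; 5, 2].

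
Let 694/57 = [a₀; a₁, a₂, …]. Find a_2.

1

694 = 12·57 + 10   →  a_0 = 12
57 = 5·10 + 7   →  a_1 = 5
10 = 1·7 + 3   →  a_2 = 1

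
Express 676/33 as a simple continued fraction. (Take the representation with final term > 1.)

676 = 20*33 + 16
33 = 2*16 + 1
16 = 16*1 + 0  (stop)
So 676/33 = [20; 2, 16].

[20; 2, 16]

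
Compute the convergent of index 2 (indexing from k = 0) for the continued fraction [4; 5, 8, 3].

172/41

Using pₖ = aₖpₖ₋₁ + pₖ₋₂, qₖ = aₖqₖ₋₁ + qₖ₋₂ (with p₋₁=1, p₋₂=0, q₋₁=0, q₋₂=1):
  k=0: a=4, p=4, q=1
  k=1: a=5, p=21, q=5
  k=2: a=8, p=172, q=41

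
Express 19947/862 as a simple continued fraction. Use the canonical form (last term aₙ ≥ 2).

[23; 7, 8, 15]

19947 = 23×862 + 121
862 = 7×121 + 15
121 = 8×15 + 1
15 = 15×1 + 0  (stop)
So 19947/862 = [23; 7, 8, 15].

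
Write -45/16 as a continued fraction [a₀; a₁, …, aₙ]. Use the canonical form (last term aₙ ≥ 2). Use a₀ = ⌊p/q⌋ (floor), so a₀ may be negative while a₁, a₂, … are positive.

[-3; 5, 3]

-45 = -3×16 + 3
16 = 5×3 + 1
3 = 3×1 + 0  (stop)
So -45/16 = [-3; 5, 3].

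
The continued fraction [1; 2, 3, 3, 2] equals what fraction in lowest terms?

Using pₖ = aₖpₖ₋₁ + pₖ₋₂ and qₖ = aₖqₖ₋₁ + qₖ₋₂:
  k=0: a=1, p=1, q=1
  k=1: a=2, p=3, q=2
  k=2: a=3, p=10, q=7
  k=3: a=3, p=33, q=23
  k=4: a=2, p=76, q=53

76/53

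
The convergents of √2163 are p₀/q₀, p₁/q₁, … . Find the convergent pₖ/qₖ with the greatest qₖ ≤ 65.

2930/63

√2163 = [46; 1, 1, 30, 1, 1, 92, …] (period length 6).
Convergents:
  p_0/q_0 = 46/1
  p_1/q_1 = 47/1
  p_2/q_2 = 93/2
  p_3/q_3 = 2837/61
  p_4/q_4 = 2930/63
  p_5/q_5 = 5767/124
q_4 = 63 ≤ 65 < 124 = q_5, so the answer is 2930/63.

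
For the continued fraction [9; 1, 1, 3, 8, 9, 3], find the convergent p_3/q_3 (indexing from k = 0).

67/7

Using pₖ = aₖpₖ₋₁ + pₖ₋₂, qₖ = aₖqₖ₋₁ + qₖ₋₂ (with p₋₁=1, p₋₂=0, q₋₁=0, q₋₂=1):
  k=0: a=9, p=9, q=1
  k=1: a=1, p=10, q=1
  k=2: a=1, p=19, q=2
  k=3: a=3, p=67, q=7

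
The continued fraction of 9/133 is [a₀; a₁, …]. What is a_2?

1

9 = 0·133 + 9   →  a_0 = 0
133 = 14·9 + 7   →  a_1 = 14
9 = 1·7 + 2   →  a_2 = 1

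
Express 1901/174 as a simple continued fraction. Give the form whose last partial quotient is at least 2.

[10; 1, 12, 2, 1, 1, 2]

1901 = 10×174 + 161
174 = 1×161 + 13
161 = 12×13 + 5
13 = 2×5 + 3
5 = 1×3 + 2
3 = 1×2 + 1
2 = 2×1 + 0  (stop)
So 1901/174 = [10; 1, 12, 2, 1, 1, 2].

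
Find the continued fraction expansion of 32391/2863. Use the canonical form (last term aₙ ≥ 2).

32391 = 11*2863 + 898
2863 = 3*898 + 169
898 = 5*169 + 53
169 = 3*53 + 10
53 = 5*10 + 3
10 = 3*3 + 1
3 = 3*1 + 0  (stop)
So 32391/2863 = [11; 3, 5, 3, 5, 3, 3].

[11; 3, 5, 3, 5, 3, 3]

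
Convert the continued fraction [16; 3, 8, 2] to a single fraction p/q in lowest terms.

865/53

Using pₖ = aₖpₖ₋₁ + pₖ₋₂ and qₖ = aₖqₖ₋₁ + qₖ₋₂:
  k=0: a=16, p=16, q=1
  k=1: a=3, p=49, q=3
  k=2: a=8, p=408, q=25
  k=3: a=2, p=865, q=53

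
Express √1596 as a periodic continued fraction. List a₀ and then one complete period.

[39; 1, 18, 1, 78]

a₀ = ⌊√1596⌋ = 39.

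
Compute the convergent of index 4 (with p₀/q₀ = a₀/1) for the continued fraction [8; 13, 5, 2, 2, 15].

2875/356

Using pₖ = aₖpₖ₋₁ + pₖ₋₂, qₖ = aₖqₖ₋₁ + qₖ₋₂ (with p₋₁=1, p₋₂=0, q₋₁=0, q₋₂=1):
  k=0: a=8, p=8, q=1
  k=1: a=13, p=105, q=13
  k=2: a=5, p=533, q=66
  k=3: a=2, p=1171, q=145
  k=4: a=2, p=2875, q=356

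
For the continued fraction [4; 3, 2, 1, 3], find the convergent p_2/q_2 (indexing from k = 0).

30/7

Using pₖ = aₖpₖ₋₁ + pₖ₋₂, qₖ = aₖqₖ₋₁ + qₖ₋₂ (with p₋₁=1, p₋₂=0, q₋₁=0, q₋₂=1):
  k=0: a=4, p=4, q=1
  k=1: a=3, p=13, q=3
  k=2: a=2, p=30, q=7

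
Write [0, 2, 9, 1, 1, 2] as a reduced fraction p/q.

48/101

Fold from the inside: start with 2/1.
  1 + 1/2 = 3/2
  1 + 2/3 = 5/3
  9 + 3/5 = 48/5
  2 + 5/48 = 101/48
  0 + 48/101 = 48/101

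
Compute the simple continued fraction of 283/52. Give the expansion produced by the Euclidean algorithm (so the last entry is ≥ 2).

[5; 2, 3, 1, 5]

283 = 5×52 + 23
52 = 2×23 + 6
23 = 3×6 + 5
6 = 1×5 + 1
5 = 5×1 + 0  (stop)
So 283/52 = [5; 2, 3, 1, 5].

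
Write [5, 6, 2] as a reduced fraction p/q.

Using pₖ = aₖpₖ₋₁ + pₖ₋₂ and qₖ = aₖqₖ₋₁ + qₖ₋₂:
  k=0: a=5, p=5, q=1
  k=1: a=6, p=31, q=6
  k=2: a=2, p=67, q=13

67/13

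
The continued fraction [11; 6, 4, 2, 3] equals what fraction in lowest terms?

2154/193

Fold from the inside: start with 3/1.
  2 + 1/3 = 7/3
  4 + 3/7 = 31/7
  6 + 7/31 = 193/31
  11 + 31/193 = 2154/193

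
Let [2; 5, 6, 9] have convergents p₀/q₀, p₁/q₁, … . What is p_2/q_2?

Using pₖ = aₖpₖ₋₁ + pₖ₋₂, qₖ = aₖqₖ₋₁ + qₖ₋₂ (with p₋₁=1, p₋₂=0, q₋₁=0, q₋₂=1):
  k=0: a=2, p=2, q=1
  k=1: a=5, p=11, q=5
  k=2: a=6, p=68, q=31

68/31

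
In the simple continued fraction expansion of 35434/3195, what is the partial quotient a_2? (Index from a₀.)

18

35434 = 11·3195 + 289   →  a_0 = 11
3195 = 11·289 + 16   →  a_1 = 11
289 = 18·16 + 1   →  a_2 = 18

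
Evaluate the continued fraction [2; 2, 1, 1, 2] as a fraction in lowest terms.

31/13

Using pₖ = aₖpₖ₋₁ + pₖ₋₂ and qₖ = aₖqₖ₋₁ + qₖ₋₂:
  k=0: a=2, p=2, q=1
  k=1: a=2, p=5, q=2
  k=2: a=1, p=7, q=3
  k=3: a=1, p=12, q=5
  k=4: a=2, p=31, q=13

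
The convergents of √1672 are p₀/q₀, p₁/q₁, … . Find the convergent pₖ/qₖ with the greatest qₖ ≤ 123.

√1672 = [40; 1, 8, 10, 8, 1, 80, …] (period length 6).
Convergents:
  p_0/q_0 = 40/1
  p_1/q_1 = 41/1
  p_2/q_2 = 368/9
  p_3/q_3 = 3721/91
  p_4/q_4 = 30136/737
q_3 = 91 ≤ 123 < 737 = q_4, so the answer is 3721/91.

3721/91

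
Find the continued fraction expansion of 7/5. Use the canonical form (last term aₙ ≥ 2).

[1; 2, 2]

7 = 1*5 + 2
5 = 2*2 + 1
2 = 2*1 + 0  (stop)
So 7/5 = [1; 2, 2].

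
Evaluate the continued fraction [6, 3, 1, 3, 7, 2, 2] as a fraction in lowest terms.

Fold from the inside: start with 2/1.
  2 + 1/2 = 5/2
  7 + 2/5 = 37/5
  3 + 5/37 = 116/37
  1 + 37/116 = 153/116
  3 + 116/153 = 575/153
  6 + 153/575 = 3603/575

3603/575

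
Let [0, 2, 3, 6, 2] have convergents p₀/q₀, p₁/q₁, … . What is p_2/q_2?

Using pₖ = aₖpₖ₋₁ + pₖ₋₂, qₖ = aₖqₖ₋₁ + qₖ₋₂ (with p₋₁=1, p₋₂=0, q₋₁=0, q₋₂=1):
  k=0: a=0, p=0, q=1
  k=1: a=2, p=1, q=2
  k=2: a=3, p=3, q=7

3/7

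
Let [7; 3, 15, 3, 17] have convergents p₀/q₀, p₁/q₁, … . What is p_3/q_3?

Using pₖ = aₖpₖ₋₁ + pₖ₋₂, qₖ = aₖqₖ₋₁ + qₖ₋₂ (with p₋₁=1, p₋₂=0, q₋₁=0, q₋₂=1):
  k=0: a=7, p=7, q=1
  k=1: a=3, p=22, q=3
  k=2: a=15, p=337, q=46
  k=3: a=3, p=1033, q=141

1033/141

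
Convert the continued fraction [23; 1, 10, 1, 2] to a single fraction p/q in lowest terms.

Fold from the inside: start with 2/1.
  1 + 1/2 = 3/2
  10 + 2/3 = 32/3
  1 + 3/32 = 35/32
  23 + 32/35 = 837/35

837/35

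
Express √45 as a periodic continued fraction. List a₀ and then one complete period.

[6; 1, 2, 2, 2, 1, 12]

a₀ = ⌊√45⌋ = 6.
With m₀=0, d₀=1 and mₖ₊₁ = dₖaₖ − mₖ, dₖ₊₁ = (n − mₖ₊₁²)/dₖ, aₖ₊₁ = ⌊(a₀+mₖ₊₁)/dₖ₊₁⌋:
  k=1: m=6, d=9, a=1
  k=2: m=3, d=4, a=2
  k=3: m=5, d=5, a=2
  k=4: m=5, d=4, a=2
  k=5: m=3, d=9, a=1
  k=6: m=6, d=1, a=12
d=1 and a=2a₀=12 at k=6, so the next step gives (m, d) = (6, 9) again — its k=1 value — and the period has length 6.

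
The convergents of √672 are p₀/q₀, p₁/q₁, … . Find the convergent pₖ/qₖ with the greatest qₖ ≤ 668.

17161/662

√672 = [25; 1, 11, 1, 50, …] (period length 4).
Convergents:
  p_0/q_0 = 25/1
  p_1/q_1 = 26/1
  p_2/q_2 = 311/12
  p_3/q_3 = 337/13
  p_4/q_4 = 17161/662
  p_5/q_5 = 17498/675
q_4 = 662 ≤ 668 < 675 = q_5, so the answer is 17161/662.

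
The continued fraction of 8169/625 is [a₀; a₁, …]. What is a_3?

8169 = 13·625 + 44   →  a_0 = 13
625 = 14·44 + 9   →  a_1 = 14
44 = 4·9 + 8   →  a_2 = 4
9 = 1·8 + 1   →  a_3 = 1

1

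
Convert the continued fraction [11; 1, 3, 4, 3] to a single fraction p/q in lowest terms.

647/55

Using pₖ = aₖpₖ₋₁ + pₖ₋₂ and qₖ = aₖqₖ₋₁ + qₖ₋₂:
  k=0: a=11, p=11, q=1
  k=1: a=1, p=12, q=1
  k=2: a=3, p=47, q=4
  k=3: a=4, p=200, q=17
  k=4: a=3, p=647, q=55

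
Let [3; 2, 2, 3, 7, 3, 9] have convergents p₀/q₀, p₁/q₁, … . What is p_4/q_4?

Using pₖ = aₖpₖ₋₁ + pₖ₋₂, qₖ = aₖqₖ₋₁ + qₖ₋₂ (with p₋₁=1, p₋₂=0, q₋₁=0, q₋₂=1):
  k=0: a=3, p=3, q=1
  k=1: a=2, p=7, q=2
  k=2: a=2, p=17, q=5
  k=3: a=3, p=58, q=17
  k=4: a=7, p=423, q=124

423/124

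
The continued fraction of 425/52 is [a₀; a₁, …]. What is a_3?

3

425 = 8·52 + 9   →  a_0 = 8
52 = 5·9 + 7   →  a_1 = 5
9 = 1·7 + 2   →  a_2 = 1
7 = 3·2 + 1   →  a_3 = 3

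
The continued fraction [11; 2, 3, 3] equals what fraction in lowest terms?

263/23

Using pₖ = aₖpₖ₋₁ + pₖ₋₂ and qₖ = aₖqₖ₋₁ + qₖ₋₂:
  k=0: a=11, p=11, q=1
  k=1: a=2, p=23, q=2
  k=2: a=3, p=80, q=7
  k=3: a=3, p=263, q=23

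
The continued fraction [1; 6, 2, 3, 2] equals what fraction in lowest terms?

119/103

Using pₖ = aₖpₖ₋₁ + pₖ₋₂ and qₖ = aₖqₖ₋₁ + qₖ₋₂:
  k=0: a=1, p=1, q=1
  k=1: a=6, p=7, q=6
  k=2: a=2, p=15, q=13
  k=3: a=3, p=52, q=45
  k=4: a=2, p=119, q=103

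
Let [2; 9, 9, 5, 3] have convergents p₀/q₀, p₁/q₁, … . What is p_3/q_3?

884/419

Using pₖ = aₖpₖ₋₁ + pₖ₋₂, qₖ = aₖqₖ₋₁ + qₖ₋₂ (with p₋₁=1, p₋₂=0, q₋₁=0, q₋₂=1):
  k=0: a=2, p=2, q=1
  k=1: a=9, p=19, q=9
  k=2: a=9, p=173, q=82
  k=3: a=5, p=884, q=419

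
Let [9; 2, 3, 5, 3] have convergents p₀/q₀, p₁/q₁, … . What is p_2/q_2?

66/7

Using pₖ = aₖpₖ₋₁ + pₖ₋₂, qₖ = aₖqₖ₋₁ + qₖ₋₂ (with p₋₁=1, p₋₂=0, q₋₁=0, q₋₂=1):
  k=0: a=9, p=9, q=1
  k=1: a=2, p=19, q=2
  k=2: a=3, p=66, q=7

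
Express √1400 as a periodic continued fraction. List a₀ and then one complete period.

a₀ = ⌊√1400⌋ = 37.
With m₀=0, d₀=1 and mₖ₊₁ = dₖaₖ − mₖ, dₖ₊₁ = (n − mₖ₊₁²)/dₖ, aₖ₊₁ = ⌊(a₀+mₖ₊₁)/dₖ₊₁⌋:
  k=1: m=37, d=31, a=2
  k=2: m=25, d=25, a=2
  k=3: m=25, d=31, a=2
  k=4: m=37, d=1, a=74
d=1 and a=2a₀=74 at k=4, so the next step gives (m, d) = (37, 31) again — its k=1 value — and the period has length 4.

[37; 2, 2, 2, 74]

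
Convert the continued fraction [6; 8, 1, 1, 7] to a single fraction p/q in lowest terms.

783/128

Fold from the inside: start with 7/1.
  1 + 1/7 = 8/7
  1 + 7/8 = 15/8
  8 + 8/15 = 128/15
  6 + 15/128 = 783/128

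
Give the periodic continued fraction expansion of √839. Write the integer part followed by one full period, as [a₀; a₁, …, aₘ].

a₀ = ⌊√839⌋ = 28.
With m₀=0, d₀=1 and mₖ₊₁ = dₖaₖ − mₖ, dₖ₊₁ = (n − mₖ₊₁²)/dₖ, aₖ₊₁ = ⌊(a₀+mₖ₊₁)/dₖ₊₁⌋:
  k=1: m=28, d=55, a=1
  k=2: m=27, d=2, a=27
  k=3: m=27, d=55, a=1
  k=4: m=28, d=1, a=56
d=1 and a=2a₀=56 at k=4, so the next step gives (m, d) = (28, 55) again — its k=1 value — and the period has length 4.

[28; 1, 27, 1, 56]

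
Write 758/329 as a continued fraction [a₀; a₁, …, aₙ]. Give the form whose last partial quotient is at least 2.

[2; 3, 3, 2, 4, 3]

758 = 2*329 + 100
329 = 3*100 + 29
100 = 3*29 + 13
29 = 2*13 + 3
13 = 4*3 + 1
3 = 3*1 + 0  (stop)
So 758/329 = [2; 3, 3, 2, 4, 3].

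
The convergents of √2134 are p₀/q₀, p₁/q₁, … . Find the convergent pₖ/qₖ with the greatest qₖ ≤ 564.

√2134 = [46; 5, 8, 5, 92, …] (period length 4).
Convergents:
  p_0/q_0 = 46/1
  p_1/q_1 = 231/5
  p_2/q_2 = 1894/41
  p_3/q_3 = 9701/210
  p_4/q_4 = 894386/19361
q_3 = 210 ≤ 564 < 19361 = q_4, so the answer is 9701/210.

9701/210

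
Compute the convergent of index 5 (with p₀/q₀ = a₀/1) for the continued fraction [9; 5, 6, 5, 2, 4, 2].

14379/1564

Using pₖ = aₖpₖ₋₁ + pₖ₋₂, qₖ = aₖqₖ₋₁ + qₖ₋₂ (with p₋₁=1, p₋₂=0, q₋₁=0, q₋₂=1):
  k=0: a=9, p=9, q=1
  k=1: a=5, p=46, q=5
  k=2: a=6, p=285, q=31
  k=3: a=5, p=1471, q=160
  k=4: a=2, p=3227, q=351
  k=5: a=4, p=14379, q=1564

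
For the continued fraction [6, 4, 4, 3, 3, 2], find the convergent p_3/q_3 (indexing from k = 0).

343/55

Using pₖ = aₖpₖ₋₁ + pₖ₋₂, qₖ = aₖqₖ₋₁ + qₖ₋₂ (with p₋₁=1, p₋₂=0, q₋₁=0, q₋₂=1):
  k=0: a=6, p=6, q=1
  k=1: a=4, p=25, q=4
  k=2: a=4, p=106, q=17
  k=3: a=3, p=343, q=55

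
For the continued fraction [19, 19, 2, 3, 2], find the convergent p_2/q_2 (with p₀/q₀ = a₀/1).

743/39

Using pₖ = aₖpₖ₋₁ + pₖ₋₂, qₖ = aₖqₖ₋₁ + qₖ₋₂ (with p₋₁=1, p₋₂=0, q₋₁=0, q₋₂=1):
  k=0: a=19, p=19, q=1
  k=1: a=19, p=362, q=19
  k=2: a=2, p=743, q=39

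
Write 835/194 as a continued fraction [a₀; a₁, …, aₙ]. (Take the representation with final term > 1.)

[4; 3, 3, 2, 8]

835 = 4×194 + 59
194 = 3×59 + 17
59 = 3×17 + 8
17 = 2×8 + 1
8 = 8×1 + 0  (stop)
So 835/194 = [4; 3, 3, 2, 8].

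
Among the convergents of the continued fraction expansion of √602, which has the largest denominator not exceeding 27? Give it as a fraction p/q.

368/15

√602 = [24; 1, 1, 6, 1, 1, 48, …] (period length 6).
Convergents:
  p_0/q_0 = 24/1
  p_1/q_1 = 25/1
  p_2/q_2 = 49/2
  p_3/q_3 = 319/13
  p_4/q_4 = 368/15
  p_5/q_5 = 687/28
q_4 = 15 ≤ 27 < 28 = q_5, so the answer is 368/15.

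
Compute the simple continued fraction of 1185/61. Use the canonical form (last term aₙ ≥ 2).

1185 = 19×61 + 26
61 = 2×26 + 9
26 = 2×9 + 8
9 = 1×8 + 1
8 = 8×1 + 0  (stop)
So 1185/61 = [19; 2, 2, 1, 8].

[19; 2, 2, 1, 8]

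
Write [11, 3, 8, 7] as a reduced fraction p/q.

2015/178

Fold from the inside: start with 7/1.
  8 + 1/7 = 57/7
  3 + 7/57 = 178/57
  11 + 57/178 = 2015/178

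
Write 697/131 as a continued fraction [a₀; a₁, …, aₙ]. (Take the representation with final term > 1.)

[5; 3, 8, 2, 2]

697 = 5·131 + 42
131 = 3·42 + 5
42 = 8·5 + 2
5 = 2·2 + 1
2 = 2·1 + 0  (stop)
So 697/131 = [5; 3, 8, 2, 2].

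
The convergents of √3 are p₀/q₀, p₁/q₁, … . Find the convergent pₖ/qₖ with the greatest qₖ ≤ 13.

19/11

√3 = [1; 1, 2, …] (period length 2).
Convergents:
  p_0/q_0 = 1/1
  p_1/q_1 = 2/1
  p_2/q_2 = 5/3
  p_3/q_3 = 7/4
  p_4/q_4 = 19/11
  p_5/q_5 = 26/15
q_4 = 11 ≤ 13 < 15 = q_5, so the answer is 19/11.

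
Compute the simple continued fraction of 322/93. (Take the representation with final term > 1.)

[3; 2, 6, 7]

322 = 3×93 + 43
93 = 2×43 + 7
43 = 6×7 + 1
7 = 7×1 + 0  (stop)
So 322/93 = [3; 2, 6, 7].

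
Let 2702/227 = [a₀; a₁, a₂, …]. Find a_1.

1

2702 = 11·227 + 205   →  a_0 = 11
227 = 1·205 + 22   →  a_1 = 1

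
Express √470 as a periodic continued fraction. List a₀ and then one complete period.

[21; 1, 2, 8, 2, 1, 42]

a₀ = ⌊√470⌋ = 21.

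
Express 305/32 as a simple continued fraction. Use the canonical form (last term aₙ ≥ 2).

[9; 1, 1, 7, 2]

305 = 9·32 + 17
32 = 1·17 + 15
17 = 1·15 + 2
15 = 7·2 + 1
2 = 2·1 + 0  (stop)
So 305/32 = [9; 1, 1, 7, 2].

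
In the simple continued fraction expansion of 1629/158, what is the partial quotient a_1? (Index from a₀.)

3

1629 = 10·158 + 49   →  a_0 = 10
158 = 3·49 + 11   →  a_1 = 3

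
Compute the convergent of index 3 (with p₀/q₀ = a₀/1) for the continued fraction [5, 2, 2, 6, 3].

173/32

Using pₖ = aₖpₖ₋₁ + pₖ₋₂, qₖ = aₖqₖ₋₁ + qₖ₋₂ (with p₋₁=1, p₋₂=0, q₋₁=0, q₋₂=1):
  k=0: a=5, p=5, q=1
  k=1: a=2, p=11, q=2
  k=2: a=2, p=27, q=5
  k=3: a=6, p=173, q=32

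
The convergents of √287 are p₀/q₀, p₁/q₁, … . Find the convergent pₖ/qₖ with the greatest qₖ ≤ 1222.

√287 = [16; 1, 15, 1, 32, …] (period length 4).
Convergents:
  p_0/q_0 = 16/1
  p_1/q_1 = 17/1
  p_2/q_2 = 271/16
  p_3/q_3 = 288/17
  p_4/q_4 = 9487/560
  p_5/q_5 = 9775/577
  p_6/q_6 = 156112/9215
q_5 = 577 ≤ 1222 < 9215 = q_6, so the answer is 9775/577.

9775/577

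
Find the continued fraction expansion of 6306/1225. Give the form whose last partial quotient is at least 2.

[5; 6, 1, 3, 3, 4, 3]

6306 = 5×1225 + 181
1225 = 6×181 + 139
181 = 1×139 + 42
139 = 3×42 + 13
42 = 3×13 + 3
13 = 4×3 + 1
3 = 3×1 + 0  (stop)
So 6306/1225 = [5; 6, 1, 3, 3, 4, 3].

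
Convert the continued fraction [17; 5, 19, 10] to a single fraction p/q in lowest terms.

Fold from the inside: start with 10/1.
  19 + 1/10 = 191/10
  5 + 10/191 = 965/191
  17 + 191/965 = 16596/965

16596/965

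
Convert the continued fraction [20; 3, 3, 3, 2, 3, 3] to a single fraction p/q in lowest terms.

17440/859

Using pₖ = aₖpₖ₋₁ + pₖ₋₂ and qₖ = aₖqₖ₋₁ + qₖ₋₂:
  k=0: a=20, p=20, q=1
  k=1: a=3, p=61, q=3
  k=2: a=3, p=203, q=10
  k=3: a=3, p=670, q=33
  k=4: a=2, p=1543, q=76
  k=5: a=3, p=5299, q=261
  k=6: a=3, p=17440, q=859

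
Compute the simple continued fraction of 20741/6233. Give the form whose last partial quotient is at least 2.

20741 = 3×6233 + 2042
6233 = 3×2042 + 107
2042 = 19×107 + 9
107 = 11×9 + 8
9 = 1×8 + 1
8 = 8×1 + 0  (stop)
So 20741/6233 = [3; 3, 19, 11, 1, 8].

[3; 3, 19, 11, 1, 8]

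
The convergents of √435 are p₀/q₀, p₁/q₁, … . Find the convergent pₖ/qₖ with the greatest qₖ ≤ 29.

146/7

√435 = [20; 1, 5, 1, 40, …] (period length 4).
Convergents:
  p_0/q_0 = 20/1
  p_1/q_1 = 21/1
  p_2/q_2 = 125/6
  p_3/q_3 = 146/7
  p_4/q_4 = 5965/286
q_3 = 7 ≤ 29 < 286 = q_4, so the answer is 146/7.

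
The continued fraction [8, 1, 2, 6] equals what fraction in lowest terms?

165/19

Using pₖ = aₖpₖ₋₁ + pₖ₋₂ and qₖ = aₖqₖ₋₁ + qₖ₋₂:
  k=0: a=8, p=8, q=1
  k=1: a=1, p=9, q=1
  k=2: a=2, p=26, q=3
  k=3: a=6, p=165, q=19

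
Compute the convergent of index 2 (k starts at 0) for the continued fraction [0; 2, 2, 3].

Using pₖ = aₖpₖ₋₁ + pₖ₋₂, qₖ = aₖqₖ₋₁ + qₖ₋₂ (with p₋₁=1, p₋₂=0, q₋₁=0, q₋₂=1):
  k=0: a=0, p=0, q=1
  k=1: a=2, p=1, q=2
  k=2: a=2, p=2, q=5

2/5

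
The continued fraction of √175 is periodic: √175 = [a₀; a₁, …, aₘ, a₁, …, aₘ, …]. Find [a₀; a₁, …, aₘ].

[13; 4, 2, 1, 2, 4, 26]

a₀ = ⌊√175⌋ = 13.
With m₀=0, d₀=1 and mₖ₊₁ = dₖaₖ − mₖ, dₖ₊₁ = (n − mₖ₊₁²)/dₖ, aₖ₊₁ = ⌊(a₀+mₖ₊₁)/dₖ₊₁⌋:
  k=1: m=13, d=6, a=4
  k=2: m=11, d=9, a=2
  k=3: m=7, d=14, a=1
  k=4: m=7, d=9, a=2
  k=5: m=11, d=6, a=4
  k=6: m=13, d=1, a=26
d=1 and a=2a₀=26 at k=6, so the next step gives (m, d) = (13, 6) again — its k=1 value — and the period has length 6.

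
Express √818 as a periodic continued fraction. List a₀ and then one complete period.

[28; 1, 1, 1, 1, 56]

a₀ = ⌊√818⌋ = 28.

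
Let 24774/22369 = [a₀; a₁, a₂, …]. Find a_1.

9

24774 = 1·22369 + 2405   →  a_0 = 1
22369 = 9·2405 + 724   →  a_1 = 9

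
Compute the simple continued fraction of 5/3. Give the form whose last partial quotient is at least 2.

5 = 1×3 + 2
3 = 1×2 + 1
2 = 2×1 + 0  (stop)
So 5/3 = [1; 1, 2].

[1; 1, 2]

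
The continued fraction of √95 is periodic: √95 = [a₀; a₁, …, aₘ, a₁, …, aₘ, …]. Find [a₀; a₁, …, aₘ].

a₀ = ⌊√95⌋ = 9.
With m₀=0, d₀=1 and mₖ₊₁ = dₖaₖ − mₖ, dₖ₊₁ = (n − mₖ₊₁²)/dₖ, aₖ₊₁ = ⌊(a₀+mₖ₊₁)/dₖ₊₁⌋:
  k=1: m=9, d=14, a=1
  k=2: m=5, d=5, a=2
  k=3: m=5, d=14, a=1
  k=4: m=9, d=1, a=18
d=1 and a=2a₀=18 at k=4, so the next step gives (m, d) = (9, 14) again — its k=1 value — and the period has length 4.

[9; 1, 2, 1, 18]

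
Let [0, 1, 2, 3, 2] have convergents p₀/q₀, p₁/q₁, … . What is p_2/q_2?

2/3

Using pₖ = aₖpₖ₋₁ + pₖ₋₂, qₖ = aₖqₖ₋₁ + qₖ₋₂ (with p₋₁=1, p₋₂=0, q₋₁=0, q₋₂=1):
  k=0: a=0, p=0, q=1
  k=1: a=1, p=1, q=1
  k=2: a=2, p=2, q=3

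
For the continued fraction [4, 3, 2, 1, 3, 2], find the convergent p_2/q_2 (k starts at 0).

30/7

Using pₖ = aₖpₖ₋₁ + pₖ₋₂, qₖ = aₖqₖ₋₁ + qₖ₋₂ (with p₋₁=1, p₋₂=0, q₋₁=0, q₋₂=1):
  k=0: a=4, p=4, q=1
  k=1: a=3, p=13, q=3
  k=2: a=2, p=30, q=7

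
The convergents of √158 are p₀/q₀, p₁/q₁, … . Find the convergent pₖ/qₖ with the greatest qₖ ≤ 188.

1081/86

√158 = [12; 1, 1, 3, 12, 3, 1, 1, 24, …] (period length 8).
Convergents:
  p_0/q_0 = 12/1
  p_1/q_1 = 13/1
  p_2/q_2 = 25/2
  p_3/q_3 = 88/7
  p_4/q_4 = 1081/86
  p_5/q_5 = 3331/265
q_4 = 86 ≤ 188 < 265 = q_5, so the answer is 1081/86.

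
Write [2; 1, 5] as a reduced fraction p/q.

17/6

Fold from the inside: start with 5/1.
  1 + 1/5 = 6/5
  2 + 5/6 = 17/6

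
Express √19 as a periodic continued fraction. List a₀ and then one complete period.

[4; 2, 1, 3, 1, 2, 8]

a₀ = ⌊√19⌋ = 4.
With m₀=0, d₀=1 and mₖ₊₁ = dₖaₖ − mₖ, dₖ₊₁ = (n − mₖ₊₁²)/dₖ, aₖ₊₁ = ⌊(a₀+mₖ₊₁)/dₖ₊₁⌋:
  k=1: m=4, d=3, a=2
  k=2: m=2, d=5, a=1
  k=3: m=3, d=2, a=3
  k=4: m=3, d=5, a=1
  k=5: m=2, d=3, a=2
  k=6: m=4, d=1, a=8
d=1 and a=2a₀=8 at k=6, so the next step gives (m, d) = (4, 3) again — its k=1 value — and the period has length 6.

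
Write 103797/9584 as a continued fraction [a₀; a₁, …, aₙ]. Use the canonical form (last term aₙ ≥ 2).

[10; 1, 4, 1, 8, 7, 8, 3]

103797 = 10×9584 + 7957
9584 = 1×7957 + 1627
7957 = 4×1627 + 1449
1627 = 1×1449 + 178
1449 = 8×178 + 25
178 = 7×25 + 3
25 = 8×3 + 1
3 = 3×1 + 0  (stop)
So 103797/9584 = [10; 1, 4, 1, 8, 7, 8, 3].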